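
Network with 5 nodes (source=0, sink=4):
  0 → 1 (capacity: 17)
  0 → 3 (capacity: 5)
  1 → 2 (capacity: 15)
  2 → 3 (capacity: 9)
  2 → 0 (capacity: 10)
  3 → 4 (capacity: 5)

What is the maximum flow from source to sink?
Maximum flow = 5

Max flow: 5

Flow assignment:
  0 → 1: 15/17
  1 → 2: 15/15
  2 → 3: 5/9
  2 → 0: 10/10
  3 → 4: 5/5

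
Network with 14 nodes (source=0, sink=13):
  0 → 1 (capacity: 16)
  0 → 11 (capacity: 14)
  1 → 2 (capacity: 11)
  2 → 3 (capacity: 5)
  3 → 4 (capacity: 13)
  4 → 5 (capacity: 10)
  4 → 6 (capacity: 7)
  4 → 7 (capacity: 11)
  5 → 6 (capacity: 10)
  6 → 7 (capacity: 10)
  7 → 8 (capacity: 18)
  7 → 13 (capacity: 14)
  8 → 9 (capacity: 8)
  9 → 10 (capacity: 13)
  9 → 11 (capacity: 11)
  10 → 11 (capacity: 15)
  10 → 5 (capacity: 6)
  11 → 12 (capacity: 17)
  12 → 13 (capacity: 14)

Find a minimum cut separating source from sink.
Min cut value = 19, edges: (2,3), (12,13)

Min cut value: 19
Partition: S = [0, 1, 2, 11, 12], T = [3, 4, 5, 6, 7, 8, 9, 10, 13]
Cut edges: (2,3), (12,13)

By max-flow min-cut theorem, max flow = min cut = 19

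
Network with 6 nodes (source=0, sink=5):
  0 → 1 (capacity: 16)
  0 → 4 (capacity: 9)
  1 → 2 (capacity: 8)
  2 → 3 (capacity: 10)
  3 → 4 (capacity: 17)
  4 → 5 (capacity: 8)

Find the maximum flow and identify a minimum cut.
Max flow = 8, Min cut edges: (4,5)

Maximum flow: 8
Minimum cut: (4,5)
Partition: S = [0, 1, 2, 3, 4], T = [5]

Max-flow min-cut theorem verified: both equal 8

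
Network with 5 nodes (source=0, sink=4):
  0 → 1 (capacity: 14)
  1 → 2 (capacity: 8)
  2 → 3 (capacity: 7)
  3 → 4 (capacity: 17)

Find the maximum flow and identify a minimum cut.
Max flow = 7, Min cut edges: (2,3)

Maximum flow: 7
Minimum cut: (2,3)
Partition: S = [0, 1, 2], T = [3, 4]

Max-flow min-cut theorem verified: both equal 7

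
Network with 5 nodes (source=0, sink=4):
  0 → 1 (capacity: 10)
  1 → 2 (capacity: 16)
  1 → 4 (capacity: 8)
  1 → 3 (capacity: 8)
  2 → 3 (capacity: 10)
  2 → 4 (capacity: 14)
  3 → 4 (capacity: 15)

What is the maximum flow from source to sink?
Maximum flow = 10

Max flow: 10

Flow assignment:
  0 → 1: 10/10
  1 → 2: 2/16
  1 → 4: 8/8
  2 → 4: 2/14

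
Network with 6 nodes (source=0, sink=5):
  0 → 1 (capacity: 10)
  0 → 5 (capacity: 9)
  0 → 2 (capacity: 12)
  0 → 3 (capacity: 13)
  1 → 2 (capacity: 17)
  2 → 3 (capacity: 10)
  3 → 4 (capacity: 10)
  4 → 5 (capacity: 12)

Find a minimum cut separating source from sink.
Min cut value = 19, edges: (0,5), (3,4)

Min cut value: 19
Partition: S = [0, 1, 2, 3], T = [4, 5]
Cut edges: (0,5), (3,4)

By max-flow min-cut theorem, max flow = min cut = 19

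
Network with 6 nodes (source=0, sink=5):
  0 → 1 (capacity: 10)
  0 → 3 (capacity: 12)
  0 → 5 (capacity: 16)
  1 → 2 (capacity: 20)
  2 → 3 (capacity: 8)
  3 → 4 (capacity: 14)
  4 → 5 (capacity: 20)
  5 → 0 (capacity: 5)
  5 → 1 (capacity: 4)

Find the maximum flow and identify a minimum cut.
Max flow = 30, Min cut edges: (0,5), (3,4)

Maximum flow: 30
Minimum cut: (0,5), (3,4)
Partition: S = [0, 1, 2, 3], T = [4, 5]

Max-flow min-cut theorem verified: both equal 30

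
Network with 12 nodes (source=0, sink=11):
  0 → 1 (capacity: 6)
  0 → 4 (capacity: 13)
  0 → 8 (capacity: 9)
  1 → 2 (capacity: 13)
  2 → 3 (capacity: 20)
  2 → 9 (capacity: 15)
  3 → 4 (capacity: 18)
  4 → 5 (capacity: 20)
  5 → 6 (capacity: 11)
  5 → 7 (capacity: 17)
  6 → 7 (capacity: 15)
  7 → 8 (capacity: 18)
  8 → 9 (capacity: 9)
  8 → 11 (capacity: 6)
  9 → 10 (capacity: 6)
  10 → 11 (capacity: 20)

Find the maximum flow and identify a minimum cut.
Max flow = 12, Min cut edges: (8,11), (9,10)

Maximum flow: 12
Minimum cut: (8,11), (9,10)
Partition: S = [0, 1, 2, 3, 4, 5, 6, 7, 8, 9], T = [10, 11]

Max-flow min-cut theorem verified: both equal 12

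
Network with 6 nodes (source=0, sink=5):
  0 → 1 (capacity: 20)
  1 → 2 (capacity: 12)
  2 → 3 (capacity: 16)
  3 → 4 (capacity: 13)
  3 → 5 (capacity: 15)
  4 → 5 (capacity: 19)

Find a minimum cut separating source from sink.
Min cut value = 12, edges: (1,2)

Min cut value: 12
Partition: S = [0, 1], T = [2, 3, 4, 5]
Cut edges: (1,2)

By max-flow min-cut theorem, max flow = min cut = 12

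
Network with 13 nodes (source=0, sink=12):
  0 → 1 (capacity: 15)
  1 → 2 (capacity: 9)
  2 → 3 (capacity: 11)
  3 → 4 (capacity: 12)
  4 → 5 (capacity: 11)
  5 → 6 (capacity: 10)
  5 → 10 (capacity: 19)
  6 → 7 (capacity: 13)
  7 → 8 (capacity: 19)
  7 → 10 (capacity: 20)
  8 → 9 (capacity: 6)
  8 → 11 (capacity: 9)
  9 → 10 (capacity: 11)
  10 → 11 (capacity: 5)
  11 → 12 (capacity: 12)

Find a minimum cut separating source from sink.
Min cut value = 9, edges: (1,2)

Min cut value: 9
Partition: S = [0, 1], T = [2, 3, 4, 5, 6, 7, 8, 9, 10, 11, 12]
Cut edges: (1,2)

By max-flow min-cut theorem, max flow = min cut = 9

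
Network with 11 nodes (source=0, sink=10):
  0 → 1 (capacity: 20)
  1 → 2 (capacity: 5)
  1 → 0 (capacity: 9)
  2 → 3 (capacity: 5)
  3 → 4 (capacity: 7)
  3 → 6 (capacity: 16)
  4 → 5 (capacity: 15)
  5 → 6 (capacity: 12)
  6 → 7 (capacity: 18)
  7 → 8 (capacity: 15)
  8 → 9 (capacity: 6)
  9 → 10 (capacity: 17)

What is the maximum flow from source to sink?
Maximum flow = 5

Max flow: 5

Flow assignment:
  0 → 1: 5/20
  1 → 2: 5/5
  2 → 3: 5/5
  3 → 6: 5/16
  6 → 7: 5/18
  7 → 8: 5/15
  8 → 9: 5/6
  9 → 10: 5/17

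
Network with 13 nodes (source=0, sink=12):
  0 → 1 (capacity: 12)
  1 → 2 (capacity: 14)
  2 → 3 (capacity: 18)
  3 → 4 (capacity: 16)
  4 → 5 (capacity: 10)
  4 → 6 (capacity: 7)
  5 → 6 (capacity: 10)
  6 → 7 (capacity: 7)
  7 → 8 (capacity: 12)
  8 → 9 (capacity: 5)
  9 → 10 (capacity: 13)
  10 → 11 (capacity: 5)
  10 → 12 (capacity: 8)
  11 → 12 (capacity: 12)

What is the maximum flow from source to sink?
Maximum flow = 5

Max flow: 5

Flow assignment:
  0 → 1: 5/12
  1 → 2: 5/14
  2 → 3: 5/18
  3 → 4: 5/16
  4 → 6: 5/7
  6 → 7: 5/7
  7 → 8: 5/12
  8 → 9: 5/5
  9 → 10: 5/13
  10 → 12: 5/8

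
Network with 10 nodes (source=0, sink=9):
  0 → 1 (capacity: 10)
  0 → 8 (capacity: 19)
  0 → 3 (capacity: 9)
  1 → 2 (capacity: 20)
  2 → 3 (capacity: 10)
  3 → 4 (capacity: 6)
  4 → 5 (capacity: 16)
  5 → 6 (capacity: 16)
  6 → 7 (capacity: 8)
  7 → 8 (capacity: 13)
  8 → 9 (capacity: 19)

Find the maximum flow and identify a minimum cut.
Max flow = 19, Min cut edges: (8,9)

Maximum flow: 19
Minimum cut: (8,9)
Partition: S = [0, 1, 2, 3, 4, 5, 6, 7, 8], T = [9]

Max-flow min-cut theorem verified: both equal 19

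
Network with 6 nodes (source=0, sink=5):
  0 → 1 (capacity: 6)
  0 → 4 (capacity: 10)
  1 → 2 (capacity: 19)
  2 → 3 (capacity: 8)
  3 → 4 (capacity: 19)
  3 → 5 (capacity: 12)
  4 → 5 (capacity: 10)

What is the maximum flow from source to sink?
Maximum flow = 16

Max flow: 16

Flow assignment:
  0 → 1: 6/6
  0 → 4: 10/10
  1 → 2: 6/19
  2 → 3: 6/8
  3 → 5: 6/12
  4 → 5: 10/10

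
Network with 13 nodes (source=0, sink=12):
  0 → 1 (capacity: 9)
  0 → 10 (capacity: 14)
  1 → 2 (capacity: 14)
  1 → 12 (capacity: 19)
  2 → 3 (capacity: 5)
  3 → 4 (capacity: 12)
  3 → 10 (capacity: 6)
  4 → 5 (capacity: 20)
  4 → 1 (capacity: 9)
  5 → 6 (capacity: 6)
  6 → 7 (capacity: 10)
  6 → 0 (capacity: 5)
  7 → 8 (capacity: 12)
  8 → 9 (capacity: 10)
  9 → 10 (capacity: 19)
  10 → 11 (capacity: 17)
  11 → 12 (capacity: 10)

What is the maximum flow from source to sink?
Maximum flow = 19

Max flow: 19

Flow assignment:
  0 → 1: 9/9
  0 → 10: 10/14
  1 → 12: 9/19
  10 → 11: 10/17
  11 → 12: 10/10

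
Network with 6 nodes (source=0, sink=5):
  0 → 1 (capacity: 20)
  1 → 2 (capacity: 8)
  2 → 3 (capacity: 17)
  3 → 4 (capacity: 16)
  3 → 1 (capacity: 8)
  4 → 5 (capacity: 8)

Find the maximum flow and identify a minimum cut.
Max flow = 8, Min cut edges: (4,5)

Maximum flow: 8
Minimum cut: (4,5)
Partition: S = [0, 1, 2, 3, 4], T = [5]

Max-flow min-cut theorem verified: both equal 8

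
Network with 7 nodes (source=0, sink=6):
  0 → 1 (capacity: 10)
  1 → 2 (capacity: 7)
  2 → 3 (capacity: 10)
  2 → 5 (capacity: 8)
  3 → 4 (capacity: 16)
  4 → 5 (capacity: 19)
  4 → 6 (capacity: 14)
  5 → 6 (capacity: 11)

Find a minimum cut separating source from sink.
Min cut value = 7, edges: (1,2)

Min cut value: 7
Partition: S = [0, 1], T = [2, 3, 4, 5, 6]
Cut edges: (1,2)

By max-flow min-cut theorem, max flow = min cut = 7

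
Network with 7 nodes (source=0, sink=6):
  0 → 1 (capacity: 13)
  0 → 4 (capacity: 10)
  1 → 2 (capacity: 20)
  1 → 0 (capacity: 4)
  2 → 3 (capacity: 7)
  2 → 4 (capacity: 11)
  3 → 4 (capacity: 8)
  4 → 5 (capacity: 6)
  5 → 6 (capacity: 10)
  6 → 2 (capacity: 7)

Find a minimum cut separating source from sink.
Min cut value = 6, edges: (4,5)

Min cut value: 6
Partition: S = [0, 1, 2, 3, 4], T = [5, 6]
Cut edges: (4,5)

By max-flow min-cut theorem, max flow = min cut = 6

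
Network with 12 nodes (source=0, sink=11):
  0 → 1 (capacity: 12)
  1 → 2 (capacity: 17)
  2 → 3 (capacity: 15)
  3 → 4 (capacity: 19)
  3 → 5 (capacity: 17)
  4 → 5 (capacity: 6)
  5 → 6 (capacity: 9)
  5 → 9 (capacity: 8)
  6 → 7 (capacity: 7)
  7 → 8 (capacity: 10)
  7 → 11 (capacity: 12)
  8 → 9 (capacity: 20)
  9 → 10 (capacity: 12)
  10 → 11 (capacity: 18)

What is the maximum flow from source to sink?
Maximum flow = 12

Max flow: 12

Flow assignment:
  0 → 1: 12/12
  1 → 2: 12/17
  2 → 3: 12/15
  3 → 5: 12/17
  5 → 6: 7/9
  5 → 9: 5/8
  6 → 7: 7/7
  7 → 11: 7/12
  9 → 10: 5/12
  10 → 11: 5/18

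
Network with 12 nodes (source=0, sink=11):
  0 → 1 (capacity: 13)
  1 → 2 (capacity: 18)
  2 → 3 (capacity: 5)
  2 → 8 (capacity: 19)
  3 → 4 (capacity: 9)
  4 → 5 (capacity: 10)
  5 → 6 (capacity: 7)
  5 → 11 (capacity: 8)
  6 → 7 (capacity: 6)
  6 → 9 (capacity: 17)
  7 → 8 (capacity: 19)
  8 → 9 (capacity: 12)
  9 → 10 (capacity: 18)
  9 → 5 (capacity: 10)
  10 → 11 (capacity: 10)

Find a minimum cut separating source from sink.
Min cut value = 13, edges: (0,1)

Min cut value: 13
Partition: S = [0], T = [1, 2, 3, 4, 5, 6, 7, 8, 9, 10, 11]
Cut edges: (0,1)

By max-flow min-cut theorem, max flow = min cut = 13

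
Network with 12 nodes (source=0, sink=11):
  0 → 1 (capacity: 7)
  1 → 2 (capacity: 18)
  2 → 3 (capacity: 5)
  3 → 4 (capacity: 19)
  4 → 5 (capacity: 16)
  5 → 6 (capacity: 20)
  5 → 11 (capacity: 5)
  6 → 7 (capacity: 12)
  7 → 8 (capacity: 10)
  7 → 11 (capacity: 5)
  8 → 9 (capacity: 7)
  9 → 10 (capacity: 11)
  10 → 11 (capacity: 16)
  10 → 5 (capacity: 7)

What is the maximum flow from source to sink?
Maximum flow = 5

Max flow: 5

Flow assignment:
  0 → 1: 5/7
  1 → 2: 5/18
  2 → 3: 5/5
  3 → 4: 5/19
  4 → 5: 5/16
  5 → 11: 5/5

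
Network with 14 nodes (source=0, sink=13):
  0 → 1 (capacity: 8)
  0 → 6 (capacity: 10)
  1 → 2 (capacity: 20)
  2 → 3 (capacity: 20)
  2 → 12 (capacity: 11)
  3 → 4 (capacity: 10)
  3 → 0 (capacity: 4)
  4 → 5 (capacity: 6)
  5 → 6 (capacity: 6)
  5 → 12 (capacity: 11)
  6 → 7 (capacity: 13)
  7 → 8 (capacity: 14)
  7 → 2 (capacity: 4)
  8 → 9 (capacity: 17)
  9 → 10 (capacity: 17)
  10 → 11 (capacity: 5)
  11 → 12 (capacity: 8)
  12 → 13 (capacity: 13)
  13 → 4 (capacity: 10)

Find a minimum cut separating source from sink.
Min cut value = 13, edges: (12,13)

Min cut value: 13
Partition: S = [0, 1, 2, 3, 4, 5, 6, 7, 8, 9, 10, 11, 12], T = [13]
Cut edges: (12,13)

By max-flow min-cut theorem, max flow = min cut = 13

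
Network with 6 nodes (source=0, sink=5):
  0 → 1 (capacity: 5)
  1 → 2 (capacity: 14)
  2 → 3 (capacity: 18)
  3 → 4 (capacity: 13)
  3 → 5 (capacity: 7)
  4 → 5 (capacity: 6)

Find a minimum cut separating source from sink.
Min cut value = 5, edges: (0,1)

Min cut value: 5
Partition: S = [0], T = [1, 2, 3, 4, 5]
Cut edges: (0,1)

By max-flow min-cut theorem, max flow = min cut = 5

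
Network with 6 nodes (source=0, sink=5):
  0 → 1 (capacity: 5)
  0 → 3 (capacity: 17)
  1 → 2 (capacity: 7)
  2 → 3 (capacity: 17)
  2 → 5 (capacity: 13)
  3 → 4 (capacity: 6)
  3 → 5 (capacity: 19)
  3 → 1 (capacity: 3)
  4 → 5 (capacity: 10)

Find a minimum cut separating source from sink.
Min cut value = 22, edges: (0,1), (0,3)

Min cut value: 22
Partition: S = [0], T = [1, 2, 3, 4, 5]
Cut edges: (0,1), (0,3)

By max-flow min-cut theorem, max flow = min cut = 22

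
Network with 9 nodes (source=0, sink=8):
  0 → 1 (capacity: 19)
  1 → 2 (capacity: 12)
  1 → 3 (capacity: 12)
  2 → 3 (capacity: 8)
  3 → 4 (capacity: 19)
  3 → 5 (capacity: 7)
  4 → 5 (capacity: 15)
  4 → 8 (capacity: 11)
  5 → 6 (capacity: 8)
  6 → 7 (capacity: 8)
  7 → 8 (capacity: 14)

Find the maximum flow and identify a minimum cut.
Max flow = 19, Min cut edges: (4,8), (6,7)

Maximum flow: 19
Minimum cut: (4,8), (6,7)
Partition: S = [0, 1, 2, 3, 4, 5, 6], T = [7, 8]

Max-flow min-cut theorem verified: both equal 19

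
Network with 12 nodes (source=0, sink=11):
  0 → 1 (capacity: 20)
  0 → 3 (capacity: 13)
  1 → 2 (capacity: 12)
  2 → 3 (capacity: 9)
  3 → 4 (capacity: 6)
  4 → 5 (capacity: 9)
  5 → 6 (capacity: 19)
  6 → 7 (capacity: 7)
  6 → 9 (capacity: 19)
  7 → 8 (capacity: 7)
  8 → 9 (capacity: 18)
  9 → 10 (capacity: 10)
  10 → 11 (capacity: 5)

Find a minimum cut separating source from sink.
Min cut value = 5, edges: (10,11)

Min cut value: 5
Partition: S = [0, 1, 2, 3, 4, 5, 6, 7, 8, 9, 10], T = [11]
Cut edges: (10,11)

By max-flow min-cut theorem, max flow = min cut = 5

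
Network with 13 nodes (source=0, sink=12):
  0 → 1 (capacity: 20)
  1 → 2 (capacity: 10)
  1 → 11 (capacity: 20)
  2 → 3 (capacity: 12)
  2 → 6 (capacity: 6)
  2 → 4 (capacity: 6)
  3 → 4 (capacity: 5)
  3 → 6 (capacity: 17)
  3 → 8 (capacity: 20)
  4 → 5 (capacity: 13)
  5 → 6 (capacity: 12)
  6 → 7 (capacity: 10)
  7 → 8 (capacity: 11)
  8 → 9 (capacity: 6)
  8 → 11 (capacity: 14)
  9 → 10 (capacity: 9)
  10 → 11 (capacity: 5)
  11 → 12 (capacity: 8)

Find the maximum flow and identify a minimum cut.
Max flow = 8, Min cut edges: (11,12)

Maximum flow: 8
Minimum cut: (11,12)
Partition: S = [0, 1, 2, 3, 4, 5, 6, 7, 8, 9, 10, 11], T = [12]

Max-flow min-cut theorem verified: both equal 8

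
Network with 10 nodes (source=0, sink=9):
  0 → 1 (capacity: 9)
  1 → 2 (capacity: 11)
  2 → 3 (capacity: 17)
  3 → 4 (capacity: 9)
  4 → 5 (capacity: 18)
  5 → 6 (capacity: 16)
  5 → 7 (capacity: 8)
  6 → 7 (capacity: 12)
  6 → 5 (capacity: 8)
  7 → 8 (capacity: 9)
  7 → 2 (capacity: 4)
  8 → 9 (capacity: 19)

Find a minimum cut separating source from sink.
Min cut value = 9, edges: (7,8)

Min cut value: 9
Partition: S = [0, 1, 2, 3, 4, 5, 6, 7], T = [8, 9]
Cut edges: (7,8)

By max-flow min-cut theorem, max flow = min cut = 9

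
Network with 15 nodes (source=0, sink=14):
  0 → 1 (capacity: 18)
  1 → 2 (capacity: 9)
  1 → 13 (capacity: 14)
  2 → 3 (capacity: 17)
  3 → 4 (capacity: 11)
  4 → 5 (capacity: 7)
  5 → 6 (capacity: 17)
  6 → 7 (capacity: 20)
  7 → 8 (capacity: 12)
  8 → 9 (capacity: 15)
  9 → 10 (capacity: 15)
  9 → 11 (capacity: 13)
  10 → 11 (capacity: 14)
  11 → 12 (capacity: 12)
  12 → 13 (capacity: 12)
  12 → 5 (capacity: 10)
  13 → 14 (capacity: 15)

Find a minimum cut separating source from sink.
Min cut value = 15, edges: (13,14)

Min cut value: 15
Partition: S = [0, 1, 2, 3, 4, 5, 6, 7, 8, 9, 10, 11, 12, 13], T = [14]
Cut edges: (13,14)

By max-flow min-cut theorem, max flow = min cut = 15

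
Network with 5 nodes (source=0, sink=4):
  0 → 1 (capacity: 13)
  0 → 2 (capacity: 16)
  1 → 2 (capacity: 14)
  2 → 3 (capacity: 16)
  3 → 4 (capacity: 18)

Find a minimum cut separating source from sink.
Min cut value = 16, edges: (2,3)

Min cut value: 16
Partition: S = [0, 1, 2], T = [3, 4]
Cut edges: (2,3)

By max-flow min-cut theorem, max flow = min cut = 16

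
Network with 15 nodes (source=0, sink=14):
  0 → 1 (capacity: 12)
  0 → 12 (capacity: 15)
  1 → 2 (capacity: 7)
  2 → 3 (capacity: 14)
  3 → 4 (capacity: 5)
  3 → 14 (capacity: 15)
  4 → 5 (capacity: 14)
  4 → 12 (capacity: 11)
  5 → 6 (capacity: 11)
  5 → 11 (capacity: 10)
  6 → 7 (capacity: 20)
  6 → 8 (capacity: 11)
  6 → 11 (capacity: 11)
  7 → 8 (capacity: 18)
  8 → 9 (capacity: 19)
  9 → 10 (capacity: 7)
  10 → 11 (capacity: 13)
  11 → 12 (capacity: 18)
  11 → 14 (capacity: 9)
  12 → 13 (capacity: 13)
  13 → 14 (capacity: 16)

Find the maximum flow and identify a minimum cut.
Max flow = 20, Min cut edges: (1,2), (12,13)

Maximum flow: 20
Minimum cut: (1,2), (12,13)
Partition: S = [0, 1, 12], T = [2, 3, 4, 5, 6, 7, 8, 9, 10, 11, 13, 14]

Max-flow min-cut theorem verified: both equal 20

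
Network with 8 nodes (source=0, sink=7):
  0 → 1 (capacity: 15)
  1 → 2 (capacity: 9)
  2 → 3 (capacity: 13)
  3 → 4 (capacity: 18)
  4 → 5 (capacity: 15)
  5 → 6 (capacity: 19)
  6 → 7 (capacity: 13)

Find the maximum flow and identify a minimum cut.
Max flow = 9, Min cut edges: (1,2)

Maximum flow: 9
Minimum cut: (1,2)
Partition: S = [0, 1], T = [2, 3, 4, 5, 6, 7]

Max-flow min-cut theorem verified: both equal 9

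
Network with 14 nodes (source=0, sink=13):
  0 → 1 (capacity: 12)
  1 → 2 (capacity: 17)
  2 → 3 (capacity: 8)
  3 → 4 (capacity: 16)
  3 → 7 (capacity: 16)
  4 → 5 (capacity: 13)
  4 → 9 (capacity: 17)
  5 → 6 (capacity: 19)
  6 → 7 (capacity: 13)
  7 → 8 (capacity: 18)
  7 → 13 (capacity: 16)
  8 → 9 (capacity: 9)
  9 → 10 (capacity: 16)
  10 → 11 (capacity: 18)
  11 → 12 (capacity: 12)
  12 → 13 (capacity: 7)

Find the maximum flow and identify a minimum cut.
Max flow = 8, Min cut edges: (2,3)

Maximum flow: 8
Minimum cut: (2,3)
Partition: S = [0, 1, 2], T = [3, 4, 5, 6, 7, 8, 9, 10, 11, 12, 13]

Max-flow min-cut theorem verified: both equal 8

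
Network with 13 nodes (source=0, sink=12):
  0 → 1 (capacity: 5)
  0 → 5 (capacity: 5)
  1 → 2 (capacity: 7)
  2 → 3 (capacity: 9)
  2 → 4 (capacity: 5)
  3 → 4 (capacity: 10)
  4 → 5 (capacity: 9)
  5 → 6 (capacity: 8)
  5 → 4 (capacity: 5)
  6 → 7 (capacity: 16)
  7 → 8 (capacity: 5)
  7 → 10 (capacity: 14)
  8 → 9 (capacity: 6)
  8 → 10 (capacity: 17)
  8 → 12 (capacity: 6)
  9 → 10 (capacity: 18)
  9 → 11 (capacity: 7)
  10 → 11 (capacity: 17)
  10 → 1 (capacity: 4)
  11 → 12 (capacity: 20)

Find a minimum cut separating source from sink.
Min cut value = 8, edges: (5,6)

Min cut value: 8
Partition: S = [0, 1, 2, 3, 4, 5], T = [6, 7, 8, 9, 10, 11, 12]
Cut edges: (5,6)

By max-flow min-cut theorem, max flow = min cut = 8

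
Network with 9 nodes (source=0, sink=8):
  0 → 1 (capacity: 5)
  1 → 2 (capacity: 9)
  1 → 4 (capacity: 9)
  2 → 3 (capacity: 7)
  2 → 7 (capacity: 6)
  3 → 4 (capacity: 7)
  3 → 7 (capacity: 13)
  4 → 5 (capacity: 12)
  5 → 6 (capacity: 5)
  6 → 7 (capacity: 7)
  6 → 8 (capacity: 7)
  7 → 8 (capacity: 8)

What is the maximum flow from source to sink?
Maximum flow = 5

Max flow: 5

Flow assignment:
  0 → 1: 5/5
  1 → 2: 5/9
  2 → 7: 5/6
  7 → 8: 5/8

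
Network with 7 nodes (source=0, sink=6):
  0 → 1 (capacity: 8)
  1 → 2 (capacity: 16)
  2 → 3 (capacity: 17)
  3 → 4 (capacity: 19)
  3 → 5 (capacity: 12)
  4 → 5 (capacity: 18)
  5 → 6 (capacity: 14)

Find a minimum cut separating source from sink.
Min cut value = 8, edges: (0,1)

Min cut value: 8
Partition: S = [0], T = [1, 2, 3, 4, 5, 6]
Cut edges: (0,1)

By max-flow min-cut theorem, max flow = min cut = 8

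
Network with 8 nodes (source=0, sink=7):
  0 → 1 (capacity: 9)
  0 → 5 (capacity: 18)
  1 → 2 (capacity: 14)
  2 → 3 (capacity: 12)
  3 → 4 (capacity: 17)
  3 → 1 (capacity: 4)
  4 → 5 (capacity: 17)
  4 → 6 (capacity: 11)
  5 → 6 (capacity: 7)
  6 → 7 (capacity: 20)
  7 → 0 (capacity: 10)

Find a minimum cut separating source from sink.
Min cut value = 16, edges: (0,1), (5,6)

Min cut value: 16
Partition: S = [0, 5], T = [1, 2, 3, 4, 6, 7]
Cut edges: (0,1), (5,6)

By max-flow min-cut theorem, max flow = min cut = 16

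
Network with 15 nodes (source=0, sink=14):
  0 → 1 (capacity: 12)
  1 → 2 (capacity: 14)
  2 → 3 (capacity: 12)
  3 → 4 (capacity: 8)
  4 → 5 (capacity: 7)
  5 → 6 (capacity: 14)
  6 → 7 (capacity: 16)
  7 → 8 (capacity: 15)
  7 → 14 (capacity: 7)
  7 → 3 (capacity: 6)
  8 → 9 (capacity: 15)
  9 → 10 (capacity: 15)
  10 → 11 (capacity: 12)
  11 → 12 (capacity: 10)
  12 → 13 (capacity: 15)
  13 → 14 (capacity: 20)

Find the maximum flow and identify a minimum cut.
Max flow = 7, Min cut edges: (4,5)

Maximum flow: 7
Minimum cut: (4,5)
Partition: S = [0, 1, 2, 3, 4], T = [5, 6, 7, 8, 9, 10, 11, 12, 13, 14]

Max-flow min-cut theorem verified: both equal 7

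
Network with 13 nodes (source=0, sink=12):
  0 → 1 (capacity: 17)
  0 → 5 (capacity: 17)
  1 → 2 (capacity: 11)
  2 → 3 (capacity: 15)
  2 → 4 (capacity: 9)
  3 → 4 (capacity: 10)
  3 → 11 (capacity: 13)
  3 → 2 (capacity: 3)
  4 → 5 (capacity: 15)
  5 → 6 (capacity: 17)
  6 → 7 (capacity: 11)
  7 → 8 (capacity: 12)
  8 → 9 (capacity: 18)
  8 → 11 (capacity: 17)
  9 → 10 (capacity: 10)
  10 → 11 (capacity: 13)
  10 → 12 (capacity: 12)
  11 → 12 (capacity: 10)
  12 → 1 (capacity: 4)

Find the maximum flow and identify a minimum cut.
Max flow = 20, Min cut edges: (9,10), (11,12)

Maximum flow: 20
Minimum cut: (9,10), (11,12)
Partition: S = [0, 1, 2, 3, 4, 5, 6, 7, 8, 9, 11], T = [10, 12]

Max-flow min-cut theorem verified: both equal 20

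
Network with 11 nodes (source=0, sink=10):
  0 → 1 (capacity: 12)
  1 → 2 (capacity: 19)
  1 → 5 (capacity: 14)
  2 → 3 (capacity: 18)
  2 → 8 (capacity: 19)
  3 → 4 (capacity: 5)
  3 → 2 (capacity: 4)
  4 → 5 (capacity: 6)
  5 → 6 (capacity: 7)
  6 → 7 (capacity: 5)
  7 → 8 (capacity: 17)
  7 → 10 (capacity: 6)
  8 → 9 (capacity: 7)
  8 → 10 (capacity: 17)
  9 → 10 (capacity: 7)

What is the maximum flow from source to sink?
Maximum flow = 12

Max flow: 12

Flow assignment:
  0 → 1: 12/12
  1 → 2: 12/19
  2 → 8: 12/19
  8 → 10: 12/17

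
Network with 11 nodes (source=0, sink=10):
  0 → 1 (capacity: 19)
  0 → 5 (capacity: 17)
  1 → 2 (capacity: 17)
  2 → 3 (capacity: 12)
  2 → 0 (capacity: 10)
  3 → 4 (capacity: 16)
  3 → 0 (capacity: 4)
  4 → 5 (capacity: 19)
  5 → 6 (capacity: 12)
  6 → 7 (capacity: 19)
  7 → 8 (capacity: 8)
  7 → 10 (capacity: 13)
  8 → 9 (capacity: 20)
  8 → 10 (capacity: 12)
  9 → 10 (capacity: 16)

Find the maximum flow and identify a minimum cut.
Max flow = 12, Min cut edges: (5,6)

Maximum flow: 12
Minimum cut: (5,6)
Partition: S = [0, 1, 2, 3, 4, 5], T = [6, 7, 8, 9, 10]

Max-flow min-cut theorem verified: both equal 12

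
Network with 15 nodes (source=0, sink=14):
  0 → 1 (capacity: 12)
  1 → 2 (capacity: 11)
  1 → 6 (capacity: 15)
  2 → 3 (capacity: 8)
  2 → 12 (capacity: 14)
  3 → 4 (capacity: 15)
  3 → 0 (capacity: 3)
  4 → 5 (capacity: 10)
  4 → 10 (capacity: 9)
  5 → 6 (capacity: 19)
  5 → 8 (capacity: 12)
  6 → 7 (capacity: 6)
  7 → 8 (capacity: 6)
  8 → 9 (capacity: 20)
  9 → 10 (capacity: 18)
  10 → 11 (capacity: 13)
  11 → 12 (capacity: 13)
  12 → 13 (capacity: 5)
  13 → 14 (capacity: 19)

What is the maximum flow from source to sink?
Maximum flow = 5

Max flow: 5

Flow assignment:
  0 → 1: 5/12
  1 → 2: 4/11
  1 → 6: 1/15
  2 → 12: 4/14
  6 → 7: 1/6
  7 → 8: 1/6
  8 → 9: 1/20
  9 → 10: 1/18
  10 → 11: 1/13
  11 → 12: 1/13
  12 → 13: 5/5
  13 → 14: 5/19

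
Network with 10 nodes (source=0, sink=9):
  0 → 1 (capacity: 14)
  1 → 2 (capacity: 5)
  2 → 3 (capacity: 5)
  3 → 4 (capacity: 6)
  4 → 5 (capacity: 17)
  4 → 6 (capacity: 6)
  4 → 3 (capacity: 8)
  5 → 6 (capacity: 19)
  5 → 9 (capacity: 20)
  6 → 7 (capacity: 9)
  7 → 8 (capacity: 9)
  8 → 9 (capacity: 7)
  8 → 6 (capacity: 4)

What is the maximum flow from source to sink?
Maximum flow = 5

Max flow: 5

Flow assignment:
  0 → 1: 5/14
  1 → 2: 5/5
  2 → 3: 5/5
  3 → 4: 5/6
  4 → 5: 5/17
  5 → 9: 5/20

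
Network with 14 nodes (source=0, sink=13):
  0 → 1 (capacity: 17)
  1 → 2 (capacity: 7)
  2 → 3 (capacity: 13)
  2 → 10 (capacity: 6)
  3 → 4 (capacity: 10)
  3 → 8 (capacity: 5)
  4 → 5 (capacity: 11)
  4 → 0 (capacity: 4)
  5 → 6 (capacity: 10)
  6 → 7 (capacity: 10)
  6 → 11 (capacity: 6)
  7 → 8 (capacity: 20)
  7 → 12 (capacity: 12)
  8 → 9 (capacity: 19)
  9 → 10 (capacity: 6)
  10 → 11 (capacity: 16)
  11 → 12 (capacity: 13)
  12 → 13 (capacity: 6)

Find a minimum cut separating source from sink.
Min cut value = 6, edges: (12,13)

Min cut value: 6
Partition: S = [0, 1, 2, 3, 4, 5, 6, 7, 8, 9, 10, 11, 12], T = [13]
Cut edges: (12,13)

By max-flow min-cut theorem, max flow = min cut = 6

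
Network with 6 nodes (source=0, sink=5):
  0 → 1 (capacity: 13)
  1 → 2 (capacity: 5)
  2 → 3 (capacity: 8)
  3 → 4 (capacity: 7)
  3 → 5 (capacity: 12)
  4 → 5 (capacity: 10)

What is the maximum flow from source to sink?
Maximum flow = 5

Max flow: 5

Flow assignment:
  0 → 1: 5/13
  1 → 2: 5/5
  2 → 3: 5/8
  3 → 5: 5/12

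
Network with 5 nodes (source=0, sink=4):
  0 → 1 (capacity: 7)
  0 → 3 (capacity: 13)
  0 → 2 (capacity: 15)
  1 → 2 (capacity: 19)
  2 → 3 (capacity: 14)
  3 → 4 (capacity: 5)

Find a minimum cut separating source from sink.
Min cut value = 5, edges: (3,4)

Min cut value: 5
Partition: S = [0, 1, 2, 3], T = [4]
Cut edges: (3,4)

By max-flow min-cut theorem, max flow = min cut = 5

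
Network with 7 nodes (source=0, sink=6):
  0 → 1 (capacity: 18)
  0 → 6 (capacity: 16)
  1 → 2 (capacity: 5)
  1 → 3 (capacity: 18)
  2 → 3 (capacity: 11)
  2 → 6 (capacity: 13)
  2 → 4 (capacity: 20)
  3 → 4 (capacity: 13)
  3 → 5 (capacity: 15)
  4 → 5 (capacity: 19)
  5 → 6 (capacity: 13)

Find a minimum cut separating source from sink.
Min cut value = 34, edges: (0,6), (1,2), (5,6)

Min cut value: 34
Partition: S = [0, 1, 3, 4, 5], T = [2, 6]
Cut edges: (0,6), (1,2), (5,6)

By max-flow min-cut theorem, max flow = min cut = 34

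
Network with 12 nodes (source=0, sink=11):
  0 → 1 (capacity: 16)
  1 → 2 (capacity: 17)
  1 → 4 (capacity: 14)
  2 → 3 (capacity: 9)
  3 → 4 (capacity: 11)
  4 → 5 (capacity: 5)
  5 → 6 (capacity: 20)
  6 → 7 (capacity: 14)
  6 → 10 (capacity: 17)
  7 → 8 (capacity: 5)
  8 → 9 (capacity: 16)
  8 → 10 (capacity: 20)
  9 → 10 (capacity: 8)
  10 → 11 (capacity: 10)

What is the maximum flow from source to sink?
Maximum flow = 5

Max flow: 5

Flow assignment:
  0 → 1: 5/16
  1 → 2: 2/17
  1 → 4: 3/14
  2 → 3: 2/9
  3 → 4: 2/11
  4 → 5: 5/5
  5 → 6: 5/20
  6 → 10: 5/17
  10 → 11: 5/10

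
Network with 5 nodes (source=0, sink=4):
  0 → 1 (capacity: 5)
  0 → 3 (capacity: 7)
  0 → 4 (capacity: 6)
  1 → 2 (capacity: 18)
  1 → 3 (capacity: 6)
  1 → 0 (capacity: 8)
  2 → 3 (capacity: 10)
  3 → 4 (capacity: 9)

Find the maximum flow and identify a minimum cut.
Max flow = 15, Min cut edges: (0,4), (3,4)

Maximum flow: 15
Minimum cut: (0,4), (3,4)
Partition: S = [0, 1, 2, 3], T = [4]

Max-flow min-cut theorem verified: both equal 15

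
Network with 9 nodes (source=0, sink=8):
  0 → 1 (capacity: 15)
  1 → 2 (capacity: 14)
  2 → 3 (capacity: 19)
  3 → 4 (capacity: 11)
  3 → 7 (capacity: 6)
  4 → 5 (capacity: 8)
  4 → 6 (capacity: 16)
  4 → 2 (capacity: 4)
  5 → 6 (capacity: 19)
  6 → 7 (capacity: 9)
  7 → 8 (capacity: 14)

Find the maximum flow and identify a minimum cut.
Max flow = 14, Min cut edges: (7,8)

Maximum flow: 14
Minimum cut: (7,8)
Partition: S = [0, 1, 2, 3, 4, 5, 6, 7], T = [8]

Max-flow min-cut theorem verified: both equal 14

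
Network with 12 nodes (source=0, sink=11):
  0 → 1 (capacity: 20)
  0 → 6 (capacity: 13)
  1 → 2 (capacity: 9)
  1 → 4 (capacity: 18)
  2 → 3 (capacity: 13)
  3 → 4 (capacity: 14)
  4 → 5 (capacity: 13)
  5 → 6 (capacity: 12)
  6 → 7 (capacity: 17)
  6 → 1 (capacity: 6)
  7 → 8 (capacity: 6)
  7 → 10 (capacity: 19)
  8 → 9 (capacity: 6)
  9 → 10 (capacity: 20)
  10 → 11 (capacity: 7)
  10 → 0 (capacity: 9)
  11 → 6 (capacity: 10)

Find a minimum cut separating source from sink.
Min cut value = 7, edges: (10,11)

Min cut value: 7
Partition: S = [0, 1, 2, 3, 4, 5, 6, 7, 8, 9, 10], T = [11]
Cut edges: (10,11)

By max-flow min-cut theorem, max flow = min cut = 7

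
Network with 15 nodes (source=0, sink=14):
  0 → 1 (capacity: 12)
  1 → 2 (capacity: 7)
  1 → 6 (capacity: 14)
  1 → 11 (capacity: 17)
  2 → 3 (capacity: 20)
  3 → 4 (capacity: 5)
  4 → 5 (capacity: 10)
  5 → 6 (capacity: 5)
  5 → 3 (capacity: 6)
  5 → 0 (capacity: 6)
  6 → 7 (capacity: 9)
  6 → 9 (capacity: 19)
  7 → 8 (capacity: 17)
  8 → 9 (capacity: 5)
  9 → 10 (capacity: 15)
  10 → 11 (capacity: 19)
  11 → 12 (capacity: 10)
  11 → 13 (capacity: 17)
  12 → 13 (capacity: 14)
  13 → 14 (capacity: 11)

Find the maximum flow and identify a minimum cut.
Max flow = 11, Min cut edges: (13,14)

Maximum flow: 11
Minimum cut: (13,14)
Partition: S = [0, 1, 2, 3, 4, 5, 6, 7, 8, 9, 10, 11, 12, 13], T = [14]

Max-flow min-cut theorem verified: both equal 11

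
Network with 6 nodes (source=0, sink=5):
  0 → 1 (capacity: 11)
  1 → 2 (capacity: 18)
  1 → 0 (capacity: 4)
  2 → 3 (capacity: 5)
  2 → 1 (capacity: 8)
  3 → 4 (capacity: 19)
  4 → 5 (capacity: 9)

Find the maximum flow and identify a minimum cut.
Max flow = 5, Min cut edges: (2,3)

Maximum flow: 5
Minimum cut: (2,3)
Partition: S = [0, 1, 2], T = [3, 4, 5]

Max-flow min-cut theorem verified: both equal 5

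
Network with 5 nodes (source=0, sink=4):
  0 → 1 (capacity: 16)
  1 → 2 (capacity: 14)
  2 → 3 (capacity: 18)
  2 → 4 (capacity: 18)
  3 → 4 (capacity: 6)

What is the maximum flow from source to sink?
Maximum flow = 14

Max flow: 14

Flow assignment:
  0 → 1: 14/16
  1 → 2: 14/14
  2 → 4: 14/18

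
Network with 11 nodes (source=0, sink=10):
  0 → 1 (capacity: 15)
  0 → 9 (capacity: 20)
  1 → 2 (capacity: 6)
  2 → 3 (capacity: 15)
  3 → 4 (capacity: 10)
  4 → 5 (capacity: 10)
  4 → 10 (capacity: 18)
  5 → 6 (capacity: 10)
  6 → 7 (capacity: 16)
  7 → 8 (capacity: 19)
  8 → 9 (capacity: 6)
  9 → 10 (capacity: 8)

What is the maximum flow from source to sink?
Maximum flow = 14

Max flow: 14

Flow assignment:
  0 → 1: 6/15
  0 → 9: 8/20
  1 → 2: 6/6
  2 → 3: 6/15
  3 → 4: 6/10
  4 → 10: 6/18
  9 → 10: 8/8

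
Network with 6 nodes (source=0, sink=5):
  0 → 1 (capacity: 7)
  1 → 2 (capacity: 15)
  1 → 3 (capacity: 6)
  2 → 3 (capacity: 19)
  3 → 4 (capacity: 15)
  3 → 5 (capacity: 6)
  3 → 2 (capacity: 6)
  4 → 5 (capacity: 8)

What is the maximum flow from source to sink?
Maximum flow = 7

Max flow: 7

Flow assignment:
  0 → 1: 7/7
  1 → 2: 1/15
  1 → 3: 6/6
  2 → 3: 1/19
  3 → 4: 1/15
  3 → 5: 6/6
  4 → 5: 1/8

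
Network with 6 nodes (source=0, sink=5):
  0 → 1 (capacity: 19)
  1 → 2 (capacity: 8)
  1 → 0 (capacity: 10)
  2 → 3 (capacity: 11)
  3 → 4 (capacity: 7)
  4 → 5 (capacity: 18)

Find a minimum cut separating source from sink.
Min cut value = 7, edges: (3,4)

Min cut value: 7
Partition: S = [0, 1, 2, 3], T = [4, 5]
Cut edges: (3,4)

By max-flow min-cut theorem, max flow = min cut = 7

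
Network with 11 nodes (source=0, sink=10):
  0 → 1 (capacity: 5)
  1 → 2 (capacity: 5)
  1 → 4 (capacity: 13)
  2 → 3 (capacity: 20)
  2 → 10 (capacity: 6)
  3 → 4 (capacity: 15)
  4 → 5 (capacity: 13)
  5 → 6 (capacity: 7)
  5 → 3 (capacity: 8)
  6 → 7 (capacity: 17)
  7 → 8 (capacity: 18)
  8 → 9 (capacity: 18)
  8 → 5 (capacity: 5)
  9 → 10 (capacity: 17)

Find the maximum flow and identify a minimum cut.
Max flow = 5, Min cut edges: (0,1)

Maximum flow: 5
Minimum cut: (0,1)
Partition: S = [0], T = [1, 2, 3, 4, 5, 6, 7, 8, 9, 10]

Max-flow min-cut theorem verified: both equal 5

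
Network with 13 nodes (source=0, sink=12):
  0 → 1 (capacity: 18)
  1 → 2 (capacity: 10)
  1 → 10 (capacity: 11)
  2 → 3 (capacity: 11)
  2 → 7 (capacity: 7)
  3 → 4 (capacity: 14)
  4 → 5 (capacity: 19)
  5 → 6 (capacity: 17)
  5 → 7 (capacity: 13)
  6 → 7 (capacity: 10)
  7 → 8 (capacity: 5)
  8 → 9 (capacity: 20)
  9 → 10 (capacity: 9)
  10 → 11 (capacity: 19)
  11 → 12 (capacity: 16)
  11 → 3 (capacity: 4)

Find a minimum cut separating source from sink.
Min cut value = 16, edges: (11,12)

Min cut value: 16
Partition: S = [0, 1, 2, 3, 4, 5, 6, 7, 8, 9, 10, 11], T = [12]
Cut edges: (11,12)

By max-flow min-cut theorem, max flow = min cut = 16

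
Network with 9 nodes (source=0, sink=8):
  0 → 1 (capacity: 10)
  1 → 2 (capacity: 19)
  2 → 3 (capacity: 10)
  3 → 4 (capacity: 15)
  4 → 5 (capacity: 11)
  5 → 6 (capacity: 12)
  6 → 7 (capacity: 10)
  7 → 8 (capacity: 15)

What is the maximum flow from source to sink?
Maximum flow = 10

Max flow: 10

Flow assignment:
  0 → 1: 10/10
  1 → 2: 10/19
  2 → 3: 10/10
  3 → 4: 10/15
  4 → 5: 10/11
  5 → 6: 10/12
  6 → 7: 10/10
  7 → 8: 10/15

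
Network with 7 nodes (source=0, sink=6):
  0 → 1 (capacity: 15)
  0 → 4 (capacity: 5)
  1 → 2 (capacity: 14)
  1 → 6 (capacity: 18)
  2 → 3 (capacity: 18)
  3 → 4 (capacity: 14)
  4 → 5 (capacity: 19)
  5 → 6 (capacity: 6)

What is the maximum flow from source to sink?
Maximum flow = 20

Max flow: 20

Flow assignment:
  0 → 1: 15/15
  0 → 4: 5/5
  1 → 6: 15/18
  4 → 5: 5/19
  5 → 6: 5/6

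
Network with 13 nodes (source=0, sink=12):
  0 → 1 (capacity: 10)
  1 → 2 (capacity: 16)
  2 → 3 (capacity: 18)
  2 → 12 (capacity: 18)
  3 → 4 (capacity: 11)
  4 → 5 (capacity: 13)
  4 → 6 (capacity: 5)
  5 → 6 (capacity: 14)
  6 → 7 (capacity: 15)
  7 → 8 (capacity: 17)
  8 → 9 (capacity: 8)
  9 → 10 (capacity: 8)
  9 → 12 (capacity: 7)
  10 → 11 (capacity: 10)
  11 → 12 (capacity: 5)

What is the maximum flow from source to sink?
Maximum flow = 10

Max flow: 10

Flow assignment:
  0 → 1: 10/10
  1 → 2: 10/16
  2 → 12: 10/18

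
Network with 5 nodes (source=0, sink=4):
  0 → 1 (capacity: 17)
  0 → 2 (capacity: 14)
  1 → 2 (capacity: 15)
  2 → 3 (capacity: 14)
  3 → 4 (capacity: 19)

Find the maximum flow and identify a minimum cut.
Max flow = 14, Min cut edges: (2,3)

Maximum flow: 14
Minimum cut: (2,3)
Partition: S = [0, 1, 2], T = [3, 4]

Max-flow min-cut theorem verified: both equal 14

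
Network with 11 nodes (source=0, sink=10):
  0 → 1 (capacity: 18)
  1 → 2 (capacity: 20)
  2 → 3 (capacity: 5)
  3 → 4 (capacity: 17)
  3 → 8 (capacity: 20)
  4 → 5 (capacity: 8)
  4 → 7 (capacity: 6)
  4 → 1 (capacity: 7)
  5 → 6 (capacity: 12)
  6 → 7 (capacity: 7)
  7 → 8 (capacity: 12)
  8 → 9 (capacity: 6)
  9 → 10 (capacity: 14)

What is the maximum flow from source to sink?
Maximum flow = 5

Max flow: 5

Flow assignment:
  0 → 1: 5/18
  1 → 2: 5/20
  2 → 3: 5/5
  3 → 8: 5/20
  8 → 9: 5/6
  9 → 10: 5/14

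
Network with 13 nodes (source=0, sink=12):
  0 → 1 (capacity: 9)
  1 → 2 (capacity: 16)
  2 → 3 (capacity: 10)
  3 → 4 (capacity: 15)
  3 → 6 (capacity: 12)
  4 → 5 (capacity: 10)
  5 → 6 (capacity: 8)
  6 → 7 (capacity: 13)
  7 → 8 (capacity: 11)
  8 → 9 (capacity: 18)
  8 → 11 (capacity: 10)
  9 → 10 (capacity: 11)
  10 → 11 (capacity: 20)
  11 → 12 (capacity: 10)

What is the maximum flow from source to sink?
Maximum flow = 9

Max flow: 9

Flow assignment:
  0 → 1: 9/9
  1 → 2: 9/16
  2 → 3: 9/10
  3 → 6: 9/12
  6 → 7: 9/13
  7 → 8: 9/11
  8 → 11: 9/10
  11 → 12: 9/10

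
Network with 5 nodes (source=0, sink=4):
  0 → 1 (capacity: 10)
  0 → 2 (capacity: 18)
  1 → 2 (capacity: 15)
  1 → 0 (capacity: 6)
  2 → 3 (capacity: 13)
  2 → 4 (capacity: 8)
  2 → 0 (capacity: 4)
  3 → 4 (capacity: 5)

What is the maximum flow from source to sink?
Maximum flow = 13

Max flow: 13

Flow assignment:
  0 → 1: 3/10
  0 → 2: 10/18
  1 → 2: 3/15
  2 → 3: 5/13
  2 → 4: 8/8
  3 → 4: 5/5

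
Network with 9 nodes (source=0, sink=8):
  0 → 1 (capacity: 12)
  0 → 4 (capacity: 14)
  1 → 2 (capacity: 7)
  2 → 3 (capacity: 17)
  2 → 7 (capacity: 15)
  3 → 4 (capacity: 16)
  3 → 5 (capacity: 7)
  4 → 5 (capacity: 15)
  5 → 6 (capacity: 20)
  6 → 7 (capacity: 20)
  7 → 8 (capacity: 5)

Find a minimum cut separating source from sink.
Min cut value = 5, edges: (7,8)

Min cut value: 5
Partition: S = [0, 1, 2, 3, 4, 5, 6, 7], T = [8]
Cut edges: (7,8)

By max-flow min-cut theorem, max flow = min cut = 5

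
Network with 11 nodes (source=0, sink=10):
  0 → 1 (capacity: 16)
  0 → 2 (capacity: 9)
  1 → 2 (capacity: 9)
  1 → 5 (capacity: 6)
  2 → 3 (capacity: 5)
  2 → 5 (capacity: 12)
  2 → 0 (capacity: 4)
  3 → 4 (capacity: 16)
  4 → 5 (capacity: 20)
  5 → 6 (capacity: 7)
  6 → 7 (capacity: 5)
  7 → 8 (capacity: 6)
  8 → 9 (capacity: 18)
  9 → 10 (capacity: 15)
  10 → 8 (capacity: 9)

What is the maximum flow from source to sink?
Maximum flow = 5

Max flow: 5

Flow assignment:
  0 → 1: 9/16
  1 → 2: 9/9
  2 → 3: 5/5
  2 → 0: 4/4
  3 → 4: 5/16
  4 → 5: 5/20
  5 → 6: 5/7
  6 → 7: 5/5
  7 → 8: 5/6
  8 → 9: 5/18
  9 → 10: 5/15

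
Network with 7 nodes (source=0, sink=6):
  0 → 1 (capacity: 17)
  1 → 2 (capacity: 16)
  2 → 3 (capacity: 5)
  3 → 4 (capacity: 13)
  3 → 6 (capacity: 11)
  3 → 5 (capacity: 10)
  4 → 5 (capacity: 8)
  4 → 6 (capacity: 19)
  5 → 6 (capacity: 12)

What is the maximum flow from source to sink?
Maximum flow = 5

Max flow: 5

Flow assignment:
  0 → 1: 5/17
  1 → 2: 5/16
  2 → 3: 5/5
  3 → 6: 5/11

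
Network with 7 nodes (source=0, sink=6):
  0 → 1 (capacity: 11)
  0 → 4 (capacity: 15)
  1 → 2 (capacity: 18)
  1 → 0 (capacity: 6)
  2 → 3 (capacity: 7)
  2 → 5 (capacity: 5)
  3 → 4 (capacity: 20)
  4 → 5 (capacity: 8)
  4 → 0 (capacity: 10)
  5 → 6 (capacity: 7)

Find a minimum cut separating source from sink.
Min cut value = 7, edges: (5,6)

Min cut value: 7
Partition: S = [0, 1, 2, 3, 4, 5], T = [6]
Cut edges: (5,6)

By max-flow min-cut theorem, max flow = min cut = 7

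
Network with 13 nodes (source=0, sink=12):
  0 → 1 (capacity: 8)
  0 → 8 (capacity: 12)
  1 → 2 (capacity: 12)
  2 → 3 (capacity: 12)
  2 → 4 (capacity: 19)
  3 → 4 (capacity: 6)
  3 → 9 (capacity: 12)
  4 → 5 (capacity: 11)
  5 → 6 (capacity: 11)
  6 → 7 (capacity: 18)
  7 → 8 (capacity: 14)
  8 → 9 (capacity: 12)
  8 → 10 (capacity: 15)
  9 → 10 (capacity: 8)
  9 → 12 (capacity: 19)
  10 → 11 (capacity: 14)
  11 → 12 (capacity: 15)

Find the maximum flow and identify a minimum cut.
Max flow = 20, Min cut edges: (0,1), (0,8)

Maximum flow: 20
Minimum cut: (0,1), (0,8)
Partition: S = [0], T = [1, 2, 3, 4, 5, 6, 7, 8, 9, 10, 11, 12]

Max-flow min-cut theorem verified: both equal 20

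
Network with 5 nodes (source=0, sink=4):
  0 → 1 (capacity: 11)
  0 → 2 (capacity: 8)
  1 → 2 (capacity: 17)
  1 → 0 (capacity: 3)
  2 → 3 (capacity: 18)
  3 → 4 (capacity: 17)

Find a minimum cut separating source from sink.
Min cut value = 17, edges: (3,4)

Min cut value: 17
Partition: S = [0, 1, 2, 3], T = [4]
Cut edges: (3,4)

By max-flow min-cut theorem, max flow = min cut = 17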